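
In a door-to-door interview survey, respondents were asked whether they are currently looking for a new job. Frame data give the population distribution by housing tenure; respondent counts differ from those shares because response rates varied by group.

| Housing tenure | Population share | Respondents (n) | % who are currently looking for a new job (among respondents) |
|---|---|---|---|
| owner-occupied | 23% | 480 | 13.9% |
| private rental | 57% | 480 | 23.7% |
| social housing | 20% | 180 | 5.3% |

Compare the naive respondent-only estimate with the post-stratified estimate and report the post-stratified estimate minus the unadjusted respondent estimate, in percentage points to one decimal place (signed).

+1.1 percentage points

Unadjusted (pooled respondent) estimate weights by respondent counts:
  (480/1140)×13.9 + (480/1140)×23.7 + (180/1140)×5.3 = 16.6684%
Post-stratified estimate weights by population shares:
  0.23×13.9 + 0.57×23.7 + 0.2×5.3 = 17.766%
Difference = 17.766 − 16.6684 = 1.0976 pp.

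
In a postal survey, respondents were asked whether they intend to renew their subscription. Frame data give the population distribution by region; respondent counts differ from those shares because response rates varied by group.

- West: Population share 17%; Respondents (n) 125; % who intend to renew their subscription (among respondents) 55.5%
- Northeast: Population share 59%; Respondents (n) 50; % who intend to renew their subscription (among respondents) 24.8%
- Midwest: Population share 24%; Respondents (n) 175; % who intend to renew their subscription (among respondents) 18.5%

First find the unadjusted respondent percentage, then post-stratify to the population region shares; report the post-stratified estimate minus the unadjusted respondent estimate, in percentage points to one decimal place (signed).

-4.1 percentage points

Without adjustment, the pooled respondent share is:
  (125/350)×55.5 + (50/350)×24.8 + (175/350)×18.5 = 32.6143%
Post-stratified estimate weights by population shares:
  0.17×55.5 + 0.59×24.8 + 0.24×18.5 = 28.507%
Difference = 28.507 − 32.6143 = -4.1073 pp.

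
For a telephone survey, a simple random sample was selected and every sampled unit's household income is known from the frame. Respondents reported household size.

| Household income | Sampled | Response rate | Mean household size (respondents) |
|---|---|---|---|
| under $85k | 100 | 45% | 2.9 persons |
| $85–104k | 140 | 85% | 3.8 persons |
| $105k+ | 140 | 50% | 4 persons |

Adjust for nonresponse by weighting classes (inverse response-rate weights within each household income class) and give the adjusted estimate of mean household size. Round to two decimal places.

3.64

Each respondent's weight = sampled/responded in their class; summing within a class gives n_sampled, so:
  under $85k: 100 × 2.9 = 290
  $85–104k: 140 × 3.8 = 532
  $105k+: 140 × 4 = 560
Adjusted estimate = 1382 / 380 = 3.63684 → 3.64.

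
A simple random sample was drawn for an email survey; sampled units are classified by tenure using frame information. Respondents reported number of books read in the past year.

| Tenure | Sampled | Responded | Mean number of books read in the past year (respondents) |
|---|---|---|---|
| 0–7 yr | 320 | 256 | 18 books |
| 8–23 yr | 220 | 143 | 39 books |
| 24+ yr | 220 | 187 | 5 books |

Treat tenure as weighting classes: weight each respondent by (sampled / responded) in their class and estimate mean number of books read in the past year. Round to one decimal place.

Class response rates: 0–7 yr 256/320 = 80%, 8–23 yr 143/220 = 65%, 24+ yr 187/220 = 85%.
Each respondent's weight = sampled/responded in their class; summing within a class gives n_sampled, so:
  0–7 yr: 320 × 18 = 5760
  8–23 yr: 220 × 39 = 8580
  24+ yr: 220 × 5 = 1100
Adjusted estimate = 15,440 / 760 = 20.3158 → 20.3.

20.3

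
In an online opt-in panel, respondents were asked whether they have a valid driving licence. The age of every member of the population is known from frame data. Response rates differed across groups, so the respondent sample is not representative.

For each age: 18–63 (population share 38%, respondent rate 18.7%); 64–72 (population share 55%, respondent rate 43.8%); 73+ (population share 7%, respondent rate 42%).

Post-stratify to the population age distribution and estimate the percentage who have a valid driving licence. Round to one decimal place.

34.1%

Post-stratification weights by population share, not respondent share:
  18–63: 0.38 × 18.7 = 7.106
  64–72: 0.55 × 43.8 = 24.09
  73+: 0.07 × 42 = 2.94
Post-stratified estimate = 34.136 → 34.1%.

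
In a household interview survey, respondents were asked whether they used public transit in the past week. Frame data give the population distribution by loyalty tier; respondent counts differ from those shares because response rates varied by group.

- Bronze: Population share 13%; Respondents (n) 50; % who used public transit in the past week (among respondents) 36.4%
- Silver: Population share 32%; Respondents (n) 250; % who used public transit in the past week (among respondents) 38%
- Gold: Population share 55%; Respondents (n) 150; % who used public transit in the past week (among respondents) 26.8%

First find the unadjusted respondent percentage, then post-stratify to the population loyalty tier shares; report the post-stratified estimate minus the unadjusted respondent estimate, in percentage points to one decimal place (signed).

Without adjustment, the pooled respondent share is:
  (50/450)×36.4 + (250/450)×38 + (150/450)×26.8 = 34.0889%
Post-stratified estimate weights by population shares:
  0.13×36.4 + 0.32×38 + 0.55×26.8 = 31.632%
Difference = 31.632 − 34.0889 = -2.4569 pp.

-2.5 percentage points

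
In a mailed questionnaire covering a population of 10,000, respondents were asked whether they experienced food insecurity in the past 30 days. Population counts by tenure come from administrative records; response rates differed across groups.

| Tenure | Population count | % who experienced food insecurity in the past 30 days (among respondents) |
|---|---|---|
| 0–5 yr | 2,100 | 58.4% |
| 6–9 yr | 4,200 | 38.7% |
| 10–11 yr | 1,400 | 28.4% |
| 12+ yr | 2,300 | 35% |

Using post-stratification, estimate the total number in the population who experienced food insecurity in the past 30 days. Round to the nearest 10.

Estimated count per cell = population count × respondent percentage:
  0–5 yr: 2,100 × 58.4% = 1226.4
  6–9 yr: 4,200 × 38.7% = 1625.4
  10–11 yr: 1,400 × 28.4% = 397.6
  12+ yr: 2,300 × 35% = 805
Estimated total = 4054.4 → 4,050.

4,050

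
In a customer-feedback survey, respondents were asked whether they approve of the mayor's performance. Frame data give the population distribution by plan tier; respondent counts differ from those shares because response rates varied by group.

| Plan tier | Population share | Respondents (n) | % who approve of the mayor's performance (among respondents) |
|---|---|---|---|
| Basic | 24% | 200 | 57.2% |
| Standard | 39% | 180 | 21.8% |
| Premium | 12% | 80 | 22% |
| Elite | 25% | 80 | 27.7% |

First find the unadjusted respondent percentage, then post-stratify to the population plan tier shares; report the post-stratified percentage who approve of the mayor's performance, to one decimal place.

Unadjusted (pooled respondent) estimate weights by respondent counts:
  (200/540)×57.2 + (180/540)×21.8 + (80/540)×22 + (80/540)×27.7 = 35.8148%
Post-stratified estimate weights by population shares:
  0.24×57.2 + 0.39×21.8 + 0.12×22 + 0.25×27.7 = 31.795%

31.8%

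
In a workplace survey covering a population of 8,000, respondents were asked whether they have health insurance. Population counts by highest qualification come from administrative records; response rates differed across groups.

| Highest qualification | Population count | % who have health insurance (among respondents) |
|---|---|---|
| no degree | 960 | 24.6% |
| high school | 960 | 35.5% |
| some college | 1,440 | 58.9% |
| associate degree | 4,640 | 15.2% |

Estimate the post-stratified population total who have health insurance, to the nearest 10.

Each cell contributes its population count × the respondent rate:
  no degree: 960 × 24.6% = 236.16
  high school: 960 × 35.5% = 340.8
  some college: 1,440 × 58.9% = 848.16
  associate degree: 4,640 × 15.2% = 705.28
Estimated total = 2130.4 → 2,130.

2,130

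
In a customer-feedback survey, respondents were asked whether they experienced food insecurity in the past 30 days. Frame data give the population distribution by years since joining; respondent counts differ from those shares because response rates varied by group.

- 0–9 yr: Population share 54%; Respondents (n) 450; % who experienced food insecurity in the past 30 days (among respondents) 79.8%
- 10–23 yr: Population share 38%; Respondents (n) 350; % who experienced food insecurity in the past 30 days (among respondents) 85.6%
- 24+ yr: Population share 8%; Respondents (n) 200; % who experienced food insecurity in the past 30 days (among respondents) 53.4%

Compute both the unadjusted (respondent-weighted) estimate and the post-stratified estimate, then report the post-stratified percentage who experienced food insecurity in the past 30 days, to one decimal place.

Naive respondent-only estimate (weights = respondent counts):
  (450/1000)×79.8 + (350/1000)×85.6 + (200/1000)×53.4 = 76.55%
Post-stratifying to population shares instead:
  0.54×79.8 + 0.38×85.6 + 0.08×53.4 = 79.892%

79.9%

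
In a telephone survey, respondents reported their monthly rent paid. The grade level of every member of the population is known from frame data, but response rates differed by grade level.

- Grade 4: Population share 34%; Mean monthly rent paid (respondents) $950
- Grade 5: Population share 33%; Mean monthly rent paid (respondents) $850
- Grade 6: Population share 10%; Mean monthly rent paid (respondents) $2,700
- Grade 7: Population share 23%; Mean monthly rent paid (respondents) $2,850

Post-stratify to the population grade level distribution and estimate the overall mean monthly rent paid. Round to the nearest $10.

$1,530

Weight each group's respondent value by its population share:
  Grade 4: 0.34 × 950 = 323
  Grade 5: 0.33 × 850 = 280.5
  Grade 6: 0.1 × 2700 = 270
  Grade 7: 0.23 × 2850 = 655.5
Post-stratified estimate = 1529 → $1,530.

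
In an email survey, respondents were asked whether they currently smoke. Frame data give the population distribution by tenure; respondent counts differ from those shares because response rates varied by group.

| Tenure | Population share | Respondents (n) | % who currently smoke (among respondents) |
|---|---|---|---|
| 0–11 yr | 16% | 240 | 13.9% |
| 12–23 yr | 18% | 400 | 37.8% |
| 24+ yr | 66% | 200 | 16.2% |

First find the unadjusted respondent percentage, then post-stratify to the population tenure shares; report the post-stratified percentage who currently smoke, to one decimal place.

19.7%

Naive respondent-only estimate (weights = respondent counts):
  (240/840)×13.9 + (400/840)×37.8 + (200/840)×16.2 = 25.8286%
Post-stratifying to population shares instead:
  0.16×13.9 + 0.18×37.8 + 0.66×16.2 = 19.72%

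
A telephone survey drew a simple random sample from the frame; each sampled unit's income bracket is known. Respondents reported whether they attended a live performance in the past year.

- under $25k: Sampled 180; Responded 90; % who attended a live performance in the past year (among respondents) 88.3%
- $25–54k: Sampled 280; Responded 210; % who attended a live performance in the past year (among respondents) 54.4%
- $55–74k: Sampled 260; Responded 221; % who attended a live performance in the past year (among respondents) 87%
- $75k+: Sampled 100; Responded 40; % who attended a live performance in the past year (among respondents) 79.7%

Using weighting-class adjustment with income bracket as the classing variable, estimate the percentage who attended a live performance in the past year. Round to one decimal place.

75.3%

Class response rates: under $25k 90/180 = 50%, $25–54k 210/280 = 75%, $55–74k 221/260 = 85%, $75k+ 40/100 = 40%.
Inverse-response-rate weighting restores each class to its sampled count, so class totals weight by n_sampled:
  under $25k: 180 × 88.3 = 15,894
  $25–54k: 280 × 54.4 = 15,232
  $55–74k: 260 × 87 = 22,620
  $75k+: 100 × 79.7 = 7970
Adjusted estimate = 61,716 / 820 = 75.2634 → 75.3%.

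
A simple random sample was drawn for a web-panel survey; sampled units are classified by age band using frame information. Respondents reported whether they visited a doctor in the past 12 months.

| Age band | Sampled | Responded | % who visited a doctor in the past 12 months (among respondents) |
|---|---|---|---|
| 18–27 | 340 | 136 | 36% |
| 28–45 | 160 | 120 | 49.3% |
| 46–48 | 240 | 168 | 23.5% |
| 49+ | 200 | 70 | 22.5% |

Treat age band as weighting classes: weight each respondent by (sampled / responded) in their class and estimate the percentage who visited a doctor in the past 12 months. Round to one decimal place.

Class response rates: 18–27 136/340 = 40%, 28–45 120/160 = 75%, 46–48 168/240 = 70%, 49+ 70/200 = 35%.
Inverse-response-rate weighting restores each class to its sampled count, so class totals weight by n_sampled:
  18–27: 340 × 36 = 12,240
  28–45: 160 × 49.3 = 7888
  46–48: 240 × 23.5 = 5640
  49+: 200 × 22.5 = 4500
Adjusted estimate = 30,268 / 940 = 32.2 → 32.2%.

32.2%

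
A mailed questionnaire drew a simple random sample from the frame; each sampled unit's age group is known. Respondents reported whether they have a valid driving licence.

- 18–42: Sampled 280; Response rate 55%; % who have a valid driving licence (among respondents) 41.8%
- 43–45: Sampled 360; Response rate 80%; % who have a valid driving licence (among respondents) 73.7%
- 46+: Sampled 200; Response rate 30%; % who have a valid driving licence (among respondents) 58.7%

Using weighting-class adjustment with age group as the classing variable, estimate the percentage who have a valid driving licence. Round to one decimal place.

59.5%

With weight = n_sampled/n_responded per class, the weighted class total is n_sampled:
  18–42: 280 × 41.8 = 11,704
  43–45: 360 × 73.7 = 26,532
  46+: 200 × 58.7 = 11,740
Adjusted estimate = 49,976 / 840 = 59.4952 → 59.5%.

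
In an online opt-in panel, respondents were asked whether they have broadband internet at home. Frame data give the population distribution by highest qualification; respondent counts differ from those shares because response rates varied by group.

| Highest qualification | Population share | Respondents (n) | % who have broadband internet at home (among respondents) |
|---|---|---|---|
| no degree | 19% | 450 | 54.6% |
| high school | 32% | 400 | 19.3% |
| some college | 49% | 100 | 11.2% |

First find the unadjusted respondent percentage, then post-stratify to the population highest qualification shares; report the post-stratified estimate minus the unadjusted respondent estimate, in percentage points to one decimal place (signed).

Without adjustment, the pooled respondent share is:
  (450/950)×54.6 + (400/950)×19.3 + (100/950)×11.2 = 35.1684%
Post-stratified estimate weights by population shares:
  0.19×54.6 + 0.32×19.3 + 0.49×11.2 = 22.038%
Difference = 22.038 − 35.1684 = -13.1304 pp.

-13.1 percentage points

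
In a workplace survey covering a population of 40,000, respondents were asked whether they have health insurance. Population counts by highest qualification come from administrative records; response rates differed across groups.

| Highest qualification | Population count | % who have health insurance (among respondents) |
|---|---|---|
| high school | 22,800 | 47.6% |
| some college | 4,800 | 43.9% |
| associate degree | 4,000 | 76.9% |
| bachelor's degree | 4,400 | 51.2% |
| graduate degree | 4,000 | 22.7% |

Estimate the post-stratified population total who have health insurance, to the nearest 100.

Estimated count per cell = population count × respondent percentage:
  high school: 22,800 × 47.6% = 10852.8
  some college: 4,800 × 43.9% = 2107.2
  associate degree: 4,000 × 76.9% = 3076
  bachelor's degree: 4,400 × 51.2% = 2252.8
  graduate degree: 4,000 × 22.7% = 908
Estimated total = 19196.8 → 19,200.

19,200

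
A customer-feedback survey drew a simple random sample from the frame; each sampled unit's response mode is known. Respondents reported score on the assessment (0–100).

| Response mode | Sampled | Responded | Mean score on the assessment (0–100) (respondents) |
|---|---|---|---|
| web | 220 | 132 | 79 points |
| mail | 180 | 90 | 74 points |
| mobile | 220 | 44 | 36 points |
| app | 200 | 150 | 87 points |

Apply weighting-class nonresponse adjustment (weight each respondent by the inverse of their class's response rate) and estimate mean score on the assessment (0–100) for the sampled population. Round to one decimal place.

68.3

Class response rates: web 132/220 = 60%, mail 90/180 = 50%, mobile 44/220 = 20%, app 150/200 = 75%.
Weighting each respondent by the inverse class response rate inflates each class back to its sampled size, so the class weight is n_sampled:
  web: 220 × 79 = 17,380
  mail: 180 × 74 = 13,320
  mobile: 220 × 36 = 7920
  app: 200 × 87 = 17,400
Adjusted estimate = 56,020 / 820 = 68.3171 → 68.3.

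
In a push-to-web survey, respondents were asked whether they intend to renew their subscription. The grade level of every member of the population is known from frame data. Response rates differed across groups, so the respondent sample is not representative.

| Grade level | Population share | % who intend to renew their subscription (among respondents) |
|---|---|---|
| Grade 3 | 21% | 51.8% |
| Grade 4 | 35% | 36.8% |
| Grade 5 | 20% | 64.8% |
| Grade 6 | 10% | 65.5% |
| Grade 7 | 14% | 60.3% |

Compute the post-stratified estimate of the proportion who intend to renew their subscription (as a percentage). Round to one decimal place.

51.7%

Post-stratification weights by population share, not respondent share:
  Grade 3: 0.21 × 51.8 = 10.878
  Grade 4: 0.35 × 36.8 = 12.88
  Grade 5: 0.2 × 64.8 = 12.96
  Grade 6: 0.1 × 65.5 = 6.55
  Grade 7: 0.14 × 60.3 = 8.442
Post-stratified estimate = 51.71 → 51.7%.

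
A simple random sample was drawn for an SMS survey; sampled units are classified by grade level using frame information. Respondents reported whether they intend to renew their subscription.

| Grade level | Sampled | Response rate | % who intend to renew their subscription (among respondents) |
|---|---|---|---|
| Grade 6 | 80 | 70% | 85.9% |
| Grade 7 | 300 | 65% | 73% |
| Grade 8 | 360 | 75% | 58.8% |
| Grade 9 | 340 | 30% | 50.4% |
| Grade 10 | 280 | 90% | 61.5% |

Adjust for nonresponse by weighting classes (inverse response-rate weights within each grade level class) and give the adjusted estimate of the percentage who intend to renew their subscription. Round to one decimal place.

Weighting each respondent by the inverse class response rate inflates each class back to its sampled size, so the class weight is n_sampled:
  Grade 6: 80 × 85.9 = 6872
  Grade 7: 300 × 73 = 21,900
  Grade 8: 360 × 58.8 = 21,168
  Grade 9: 340 × 50.4 = 17,136
  Grade 10: 280 × 61.5 = 17,220
Adjusted estimate = 84,296 / 1,360 = 61.9824 → 62.0%.

62.0%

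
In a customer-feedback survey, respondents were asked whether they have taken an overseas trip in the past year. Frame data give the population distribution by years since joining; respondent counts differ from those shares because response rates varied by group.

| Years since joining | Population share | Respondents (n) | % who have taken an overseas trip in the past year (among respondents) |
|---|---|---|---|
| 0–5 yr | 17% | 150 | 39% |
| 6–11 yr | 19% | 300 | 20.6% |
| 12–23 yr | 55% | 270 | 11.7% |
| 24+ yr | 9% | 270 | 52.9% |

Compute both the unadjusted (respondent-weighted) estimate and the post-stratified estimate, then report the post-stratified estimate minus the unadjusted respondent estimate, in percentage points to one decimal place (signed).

Naive respondent-only estimate (weights = respondent counts):
  (150/990)×39 + (300/990)×20.6 + (270/990)×11.7 + (270/990)×52.9 = 29.7697%
Post-stratified estimate weights by population shares:
  0.17×39 + 0.19×20.6 + 0.55×11.7 + 0.09×52.9 = 21.74%
Difference = 21.74 − 29.7697 = -8.0297 pp.

-8.0 percentage points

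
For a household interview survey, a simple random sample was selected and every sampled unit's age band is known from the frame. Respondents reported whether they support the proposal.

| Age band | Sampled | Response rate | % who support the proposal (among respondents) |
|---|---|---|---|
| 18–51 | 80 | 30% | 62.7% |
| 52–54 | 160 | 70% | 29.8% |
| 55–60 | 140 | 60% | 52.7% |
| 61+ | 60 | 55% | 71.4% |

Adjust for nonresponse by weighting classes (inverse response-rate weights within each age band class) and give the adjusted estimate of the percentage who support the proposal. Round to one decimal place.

Inverse-response-rate weighting restores each class to its sampled count, so class totals weight by n_sampled:
  18–51: 80 × 62.7 = 5016
  52–54: 160 × 29.8 = 4768
  55–60: 140 × 52.7 = 7378
  61+: 60 × 71.4 = 4284
Adjusted estimate = 21,446 / 440 = 48.7409 → 48.7%.

48.7%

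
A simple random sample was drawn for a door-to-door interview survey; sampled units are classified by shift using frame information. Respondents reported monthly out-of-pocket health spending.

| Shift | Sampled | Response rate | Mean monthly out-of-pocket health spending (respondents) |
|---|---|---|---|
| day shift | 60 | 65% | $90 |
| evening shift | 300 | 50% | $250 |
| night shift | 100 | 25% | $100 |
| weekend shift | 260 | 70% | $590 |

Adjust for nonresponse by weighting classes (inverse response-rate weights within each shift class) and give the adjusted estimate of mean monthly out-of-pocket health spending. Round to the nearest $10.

$340

Inverse-response-rate weighting restores each class to its sampled count, so class totals weight by n_sampled:
  day shift: 60 × 90 = 5400
  evening shift: 300 × 250 = 75,000
  night shift: 100 × 100 = 10,000
  weekend shift: 260 × 590 = 153,400
Adjusted estimate = 243,800 / 720 = 338.611 → $340.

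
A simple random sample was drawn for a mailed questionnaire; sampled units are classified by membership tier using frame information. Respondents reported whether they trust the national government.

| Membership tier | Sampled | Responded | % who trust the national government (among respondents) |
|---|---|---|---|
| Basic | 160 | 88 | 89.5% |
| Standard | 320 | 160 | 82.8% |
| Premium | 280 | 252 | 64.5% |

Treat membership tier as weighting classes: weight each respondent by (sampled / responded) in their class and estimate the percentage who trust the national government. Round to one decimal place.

77.5%

Class response rates: Basic 88/160 = 55%, Standard 160/320 = 50%, Premium 252/280 = 90%.
Inverse-response-rate weighting restores each class to its sampled count, so class totals weight by n_sampled:
  Basic: 160 × 89.5 = 14,320
  Standard: 320 × 82.8 = 26,496
  Premium: 280 × 64.5 = 18,060
Adjusted estimate = 58,876 / 760 = 77.4684 → 77.5%.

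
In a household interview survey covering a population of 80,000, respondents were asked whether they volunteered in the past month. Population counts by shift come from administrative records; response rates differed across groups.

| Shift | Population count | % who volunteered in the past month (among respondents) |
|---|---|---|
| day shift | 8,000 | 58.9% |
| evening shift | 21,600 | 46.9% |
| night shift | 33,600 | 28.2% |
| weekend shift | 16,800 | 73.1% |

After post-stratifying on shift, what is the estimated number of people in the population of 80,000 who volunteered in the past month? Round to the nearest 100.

Apply each group's respondent rate to its population count:
  day shift: 8,000 × 58.9% = 4712
  evening shift: 21,600 × 46.9% = 10130.4
  night shift: 33,600 × 28.2% = 9475.2
  weekend shift: 16,800 × 73.1% = 12280.8
Estimated total = 36598.4 → 36,600.

36,600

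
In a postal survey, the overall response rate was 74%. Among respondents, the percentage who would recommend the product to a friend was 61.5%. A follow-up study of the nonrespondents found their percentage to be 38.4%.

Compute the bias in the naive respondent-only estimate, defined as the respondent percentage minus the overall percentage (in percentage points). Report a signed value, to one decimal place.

Nonresponse fraction = 1 − 0.74 = 0.26.
Bias = (nonresponse fraction) × (respondent percentage − nonrespondent percentage)
     = 0.26 × (61.5 − 38.4) = 0.26 × 23.1 = 6.006.

+6.0 percentage points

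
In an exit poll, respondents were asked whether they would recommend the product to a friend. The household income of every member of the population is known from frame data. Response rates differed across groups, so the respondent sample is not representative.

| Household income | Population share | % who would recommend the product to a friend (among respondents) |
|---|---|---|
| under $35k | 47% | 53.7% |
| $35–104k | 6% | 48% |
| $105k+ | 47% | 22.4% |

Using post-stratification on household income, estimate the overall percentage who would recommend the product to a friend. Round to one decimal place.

38.6%

Reweight to the known household income distribution:
  under $35k: 0.47 × 53.7 = 25.239
  $35–104k: 0.06 × 48 = 2.88
  $105k+: 0.47 × 22.4 = 10.528
Post-stratified estimate = 38.647 → 38.6%.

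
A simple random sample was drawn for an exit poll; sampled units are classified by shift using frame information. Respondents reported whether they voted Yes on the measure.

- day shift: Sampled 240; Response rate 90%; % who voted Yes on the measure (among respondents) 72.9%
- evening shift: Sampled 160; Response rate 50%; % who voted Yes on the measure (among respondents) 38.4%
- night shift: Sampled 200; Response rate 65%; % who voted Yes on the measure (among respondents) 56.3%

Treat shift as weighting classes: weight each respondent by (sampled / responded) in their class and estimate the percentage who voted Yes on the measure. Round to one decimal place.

With weight = n_sampled/n_responded per class, the weighted class total is n_sampled:
  day shift: 240 × 72.9 = 17,496
  evening shift: 160 × 38.4 = 6144
  night shift: 200 × 56.3 = 11,260
Adjusted estimate = 34,900 / 600 = 58.1667 → 58.2%.

58.2%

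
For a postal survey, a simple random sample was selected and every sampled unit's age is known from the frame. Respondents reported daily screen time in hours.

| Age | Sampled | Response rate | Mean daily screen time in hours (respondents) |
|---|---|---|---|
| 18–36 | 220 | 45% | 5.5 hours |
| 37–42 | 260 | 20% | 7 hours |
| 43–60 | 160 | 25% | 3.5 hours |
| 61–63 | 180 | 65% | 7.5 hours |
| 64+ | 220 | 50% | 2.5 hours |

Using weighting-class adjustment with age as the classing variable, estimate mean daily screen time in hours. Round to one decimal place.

Each respondent's weight = sampled/responded in their class; summing within a class gives n_sampled, so:
  18–36: 220 × 5.5 = 1210
  37–42: 260 × 7 = 1820
  43–60: 160 × 3.5 = 560
  61–63: 180 × 7.5 = 1350
  64+: 220 × 2.5 = 550
Adjusted estimate = 5490 / 1,040 = 5.27885 → 5.3.

5.3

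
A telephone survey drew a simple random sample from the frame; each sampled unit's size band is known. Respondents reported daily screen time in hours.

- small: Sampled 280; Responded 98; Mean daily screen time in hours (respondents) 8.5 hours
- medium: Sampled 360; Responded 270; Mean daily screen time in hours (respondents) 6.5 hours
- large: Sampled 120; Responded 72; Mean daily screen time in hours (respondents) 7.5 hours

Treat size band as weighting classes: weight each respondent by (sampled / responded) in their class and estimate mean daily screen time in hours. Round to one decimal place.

7.4

Class response rates: small 98/280 = 35%, medium 270/360 = 75%, large 72/120 = 60%.
Weighting each respondent by the inverse class response rate inflates each class back to its sampled size, so the class weight is n_sampled:
  small: 280 × 8.5 = 2380
  medium: 360 × 6.5 = 2340
  large: 120 × 7.5 = 900
Adjusted estimate = 5620 / 760 = 7.39474 → 7.4.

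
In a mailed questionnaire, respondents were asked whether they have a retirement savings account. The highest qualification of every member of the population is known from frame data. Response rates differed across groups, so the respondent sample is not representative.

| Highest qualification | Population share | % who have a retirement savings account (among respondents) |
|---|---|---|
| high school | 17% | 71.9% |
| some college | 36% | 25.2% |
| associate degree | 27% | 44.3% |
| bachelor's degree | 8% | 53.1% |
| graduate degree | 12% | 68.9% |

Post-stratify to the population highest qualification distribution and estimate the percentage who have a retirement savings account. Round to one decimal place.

Each cell contributes population-share × respondent value:
  high school: 0.17 × 71.9 = 12.223
  some college: 0.36 × 25.2 = 9.072
  associate degree: 0.27 × 44.3 = 11.961
  bachelor's degree: 0.08 × 53.1 = 4.248
  graduate degree: 0.12 × 68.9 = 8.268
Post-stratified estimate = 45.772 → 45.8%.

45.8%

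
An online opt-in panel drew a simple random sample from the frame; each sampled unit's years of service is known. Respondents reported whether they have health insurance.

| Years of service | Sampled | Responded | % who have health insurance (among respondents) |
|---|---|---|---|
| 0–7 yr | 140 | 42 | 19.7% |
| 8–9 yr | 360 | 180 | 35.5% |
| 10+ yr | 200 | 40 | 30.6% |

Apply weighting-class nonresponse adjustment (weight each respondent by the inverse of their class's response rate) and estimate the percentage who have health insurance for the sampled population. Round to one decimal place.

30.9%

Response rates by class: 0–7 yr 42/140 = 30%, 8–9 yr 180/360 = 50%, 10+ yr 40/200 = 20%.
With weight = n_sampled/n_responded per class, the weighted class total is n_sampled:
  0–7 yr: 140 × 19.7 = 2758
  8–9 yr: 360 × 35.5 = 12,780
  10+ yr: 200 × 30.6 = 6120
Adjusted estimate = 21,658 / 700 = 30.94 → 30.9%.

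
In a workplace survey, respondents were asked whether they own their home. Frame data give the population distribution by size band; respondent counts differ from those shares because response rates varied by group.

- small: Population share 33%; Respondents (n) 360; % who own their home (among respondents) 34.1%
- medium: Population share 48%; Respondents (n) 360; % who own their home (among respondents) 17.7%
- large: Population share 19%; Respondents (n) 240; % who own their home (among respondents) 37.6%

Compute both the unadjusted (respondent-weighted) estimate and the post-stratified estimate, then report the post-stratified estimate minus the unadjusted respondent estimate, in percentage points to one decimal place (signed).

-1.9 percentage points

Naive respondent-only estimate (weights = respondent counts):
  (360/960)×34.1 + (360/960)×17.7 + (240/960)×37.6 = 28.825%
Post-stratified estimate weights by population shares:
  0.33×34.1 + 0.48×17.7 + 0.19×37.6 = 26.893%
Difference = 26.893 − 28.825 = -1.932 pp.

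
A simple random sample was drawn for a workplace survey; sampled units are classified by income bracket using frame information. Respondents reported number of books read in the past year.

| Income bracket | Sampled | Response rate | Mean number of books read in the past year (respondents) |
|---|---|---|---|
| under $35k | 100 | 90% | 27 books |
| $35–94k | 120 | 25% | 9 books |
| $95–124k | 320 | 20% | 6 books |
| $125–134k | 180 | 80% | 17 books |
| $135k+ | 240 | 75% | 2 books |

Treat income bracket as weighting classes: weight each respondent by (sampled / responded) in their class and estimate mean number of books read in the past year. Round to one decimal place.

9.6

Weighting each respondent by the inverse class response rate inflates each class back to its sampled size, so the class weight is n_sampled:
  under $35k: 100 × 27 = 2700
  $35–94k: 120 × 9 = 1080
  $95–124k: 320 × 6 = 1920
  $125–134k: 180 × 17 = 3060
  $135k+: 240 × 2 = 480
Adjusted estimate = 9240 / 960 = 9.625 → 9.6.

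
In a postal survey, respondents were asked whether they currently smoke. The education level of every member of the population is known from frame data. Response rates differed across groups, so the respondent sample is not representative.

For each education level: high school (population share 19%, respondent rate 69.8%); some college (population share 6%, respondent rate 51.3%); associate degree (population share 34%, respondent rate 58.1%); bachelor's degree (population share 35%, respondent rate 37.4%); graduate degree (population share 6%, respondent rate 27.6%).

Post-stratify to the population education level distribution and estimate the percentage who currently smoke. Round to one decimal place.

Weight each group's respondent value by its population share:
  high school: 0.19 × 69.8 = 13.262
  some college: 0.06 × 51.3 = 3.078
  associate degree: 0.34 × 58.1 = 19.754
  bachelor's degree: 0.35 × 37.4 = 13.09
  graduate degree: 0.06 × 27.6 = 1.656
Post-stratified estimate = 50.84 → 50.8%.

50.8%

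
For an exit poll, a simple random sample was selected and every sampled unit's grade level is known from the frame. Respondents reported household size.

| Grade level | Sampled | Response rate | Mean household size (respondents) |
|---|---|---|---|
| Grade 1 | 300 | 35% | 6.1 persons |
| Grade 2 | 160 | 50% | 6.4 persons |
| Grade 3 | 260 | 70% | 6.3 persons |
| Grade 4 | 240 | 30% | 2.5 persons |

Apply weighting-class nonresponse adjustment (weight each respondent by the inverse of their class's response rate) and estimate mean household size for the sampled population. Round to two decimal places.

5.30

Inverse-response-rate weighting restores each class to its sampled count, so class totals weight by n_sampled:
  Grade 1: 300 × 6.1 = 1830
  Grade 2: 160 × 6.4 = 1024
  Grade 3: 260 × 6.3 = 1638
  Grade 4: 240 × 2.5 = 600
Adjusted estimate = 5092 / 960 = 5.30417 → 5.30.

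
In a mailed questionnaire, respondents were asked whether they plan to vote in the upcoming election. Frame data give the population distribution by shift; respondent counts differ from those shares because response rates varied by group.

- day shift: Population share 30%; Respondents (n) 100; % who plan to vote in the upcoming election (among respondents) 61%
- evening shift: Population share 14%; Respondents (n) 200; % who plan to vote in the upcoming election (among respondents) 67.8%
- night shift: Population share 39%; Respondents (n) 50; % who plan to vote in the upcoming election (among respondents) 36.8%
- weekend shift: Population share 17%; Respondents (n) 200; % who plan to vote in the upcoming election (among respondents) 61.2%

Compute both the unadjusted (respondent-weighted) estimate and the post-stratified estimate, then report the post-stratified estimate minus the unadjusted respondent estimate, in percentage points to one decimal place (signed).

-8.8 percentage points

Unadjusted (pooled respondent) estimate weights by respondent counts:
  (100/550)×61 + (200/550)×67.8 + (50/550)×36.8 + (200/550)×61.2 = 61.3455%
Post-stratified estimate weights by population shares:
  0.3×61 + 0.14×67.8 + 0.39×36.8 + 0.17×61.2 = 52.548%
Difference = 52.548 − 61.3455 = -8.7975 pp.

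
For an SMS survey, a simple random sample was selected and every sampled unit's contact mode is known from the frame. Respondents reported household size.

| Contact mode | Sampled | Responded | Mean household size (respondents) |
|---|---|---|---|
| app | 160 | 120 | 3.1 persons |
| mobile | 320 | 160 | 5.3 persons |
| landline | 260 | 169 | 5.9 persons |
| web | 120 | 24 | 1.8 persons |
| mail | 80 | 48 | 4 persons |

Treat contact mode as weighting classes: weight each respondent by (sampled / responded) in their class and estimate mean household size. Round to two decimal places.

Response rates by class: app 120/160 = 75%, mobile 160/320 = 50%, landline 169/260 = 65%, web 24/120 = 20%, mail 48/80 = 60%.
Inverse-response-rate weighting restores each class to its sampled count, so class totals weight by n_sampled:
  app: 160 × 3.1 = 496
  mobile: 320 × 5.3 = 1696
  landline: 260 × 5.9 = 1534
  web: 120 × 1.8 = 216
  mail: 80 × 4 = 320
Adjusted estimate = 4262 / 940 = 4.53404 → 4.53.

4.53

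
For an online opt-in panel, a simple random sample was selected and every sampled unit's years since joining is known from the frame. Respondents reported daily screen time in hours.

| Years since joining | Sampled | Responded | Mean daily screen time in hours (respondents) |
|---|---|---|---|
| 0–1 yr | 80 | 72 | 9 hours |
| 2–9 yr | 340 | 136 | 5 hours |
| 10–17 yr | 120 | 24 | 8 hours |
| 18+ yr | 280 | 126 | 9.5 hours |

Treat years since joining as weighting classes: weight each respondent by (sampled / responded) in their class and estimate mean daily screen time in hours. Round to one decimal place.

Class response rates: 0–1 yr 72/80 = 90%, 2–9 yr 136/340 = 40%, 10–17 yr 24/120 = 20%, 18+ yr 126/280 = 45%.
With weight = n_sampled/n_responded per class, the weighted class total is n_sampled:
  0–1 yr: 80 × 9 = 720
  2–9 yr: 340 × 5 = 1700
  10–17 yr: 120 × 8 = 960
  18+ yr: 280 × 9.5 = 2660
Adjusted estimate = 6040 / 820 = 7.36585 → 7.4.

7.4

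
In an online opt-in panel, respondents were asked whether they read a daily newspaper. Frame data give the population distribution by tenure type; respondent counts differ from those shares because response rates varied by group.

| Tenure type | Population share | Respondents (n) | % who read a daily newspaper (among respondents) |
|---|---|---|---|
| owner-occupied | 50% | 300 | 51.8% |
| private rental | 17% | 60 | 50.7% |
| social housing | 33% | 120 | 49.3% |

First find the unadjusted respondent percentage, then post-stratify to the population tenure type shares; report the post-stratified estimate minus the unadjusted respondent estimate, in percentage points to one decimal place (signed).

-0.2 percentage points

Without adjustment, the pooled respondent share is:
  (300/480)×51.8 + (60/480)×50.7 + (120/480)×49.3 = 51.0375%
Post-stratifying to population shares instead:
  0.5×51.8 + 0.17×50.7 + 0.33×49.3 = 50.788%
Difference = 50.788 − 51.0375 = -0.2495 pp.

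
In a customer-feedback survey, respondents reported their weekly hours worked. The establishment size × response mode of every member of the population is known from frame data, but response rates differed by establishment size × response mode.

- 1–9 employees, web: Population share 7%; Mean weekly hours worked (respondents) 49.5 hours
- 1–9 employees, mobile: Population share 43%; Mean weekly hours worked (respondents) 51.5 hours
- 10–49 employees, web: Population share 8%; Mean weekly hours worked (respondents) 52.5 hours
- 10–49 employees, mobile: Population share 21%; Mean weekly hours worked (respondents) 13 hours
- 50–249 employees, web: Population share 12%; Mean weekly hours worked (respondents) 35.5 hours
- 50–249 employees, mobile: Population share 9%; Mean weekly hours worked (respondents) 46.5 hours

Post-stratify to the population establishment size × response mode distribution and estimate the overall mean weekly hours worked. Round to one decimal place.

41.0

Post-stratification weights by population share, not respondent share:
  1–9 employees, web: 0.07 × 49.5 = 3.465
  1–9 employees, mobile: 0.43 × 51.5 = 22.145
  10–49 employees, web: 0.08 × 52.5 = 4.2
  10–49 employees, mobile: 0.21 × 13 = 2.73
  50–249 employees, web: 0.12 × 35.5 = 4.26
  50–249 employees, mobile: 0.09 × 46.5 = 4.185
Post-stratified estimate = 40.985 → 41.0.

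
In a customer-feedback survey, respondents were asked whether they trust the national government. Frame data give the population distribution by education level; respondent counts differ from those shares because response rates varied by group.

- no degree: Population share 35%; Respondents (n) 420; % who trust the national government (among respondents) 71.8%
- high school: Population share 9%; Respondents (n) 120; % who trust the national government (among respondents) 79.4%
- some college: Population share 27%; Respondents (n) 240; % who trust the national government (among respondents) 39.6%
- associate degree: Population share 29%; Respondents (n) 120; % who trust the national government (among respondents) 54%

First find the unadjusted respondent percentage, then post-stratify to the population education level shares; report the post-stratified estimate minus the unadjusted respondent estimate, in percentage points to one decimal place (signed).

Naive respondent-only estimate (weights = respondent counts):
  (420/900)×71.8 + (120/900)×79.4 + (240/900)×39.6 + (120/900)×54 = 61.8533%
Post-stratifying to population shares instead:
  0.35×71.8 + 0.09×79.4 + 0.27×39.6 + 0.29×54 = 58.628%
Difference = 58.628 − 61.8533 = -3.2253 pp.

-3.2 percentage points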